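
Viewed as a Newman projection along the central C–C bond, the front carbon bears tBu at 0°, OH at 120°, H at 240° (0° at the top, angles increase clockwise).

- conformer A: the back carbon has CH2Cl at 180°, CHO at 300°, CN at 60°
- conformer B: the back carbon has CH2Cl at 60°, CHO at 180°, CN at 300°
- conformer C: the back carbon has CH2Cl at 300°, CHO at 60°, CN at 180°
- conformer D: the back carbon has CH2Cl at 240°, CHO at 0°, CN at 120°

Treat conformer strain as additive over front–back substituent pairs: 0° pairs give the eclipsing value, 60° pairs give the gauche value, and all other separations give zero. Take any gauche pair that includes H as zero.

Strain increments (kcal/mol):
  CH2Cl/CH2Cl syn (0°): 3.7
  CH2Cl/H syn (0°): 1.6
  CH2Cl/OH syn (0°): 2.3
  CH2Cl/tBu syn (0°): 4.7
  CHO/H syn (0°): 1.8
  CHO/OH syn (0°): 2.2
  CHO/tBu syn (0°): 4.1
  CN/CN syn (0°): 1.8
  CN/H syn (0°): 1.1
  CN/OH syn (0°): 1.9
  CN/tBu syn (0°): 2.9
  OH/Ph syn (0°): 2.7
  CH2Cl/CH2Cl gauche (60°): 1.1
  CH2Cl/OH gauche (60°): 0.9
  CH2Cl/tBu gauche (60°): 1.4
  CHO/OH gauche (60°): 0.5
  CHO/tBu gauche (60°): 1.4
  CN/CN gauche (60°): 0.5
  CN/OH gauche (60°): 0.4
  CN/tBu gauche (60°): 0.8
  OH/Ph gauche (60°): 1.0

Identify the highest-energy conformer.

D

A (staggered): tBu(0°)/CHO(300°) gauche 1.4; tBu(0°)/CN(60°) gauche 0.8; OH(120°)/CH2Cl(180°) gauche 0.9; OH(120°)/CN(60°) gauche 0.4 → 3.5 kcal/mol.
B (staggered): tBu(0°)/CH2Cl(60°) gauche 1.4; tBu(0°)/CN(300°) gauche 0.8; OH(120°)/CH2Cl(60°) gauche 0.9; OH(120°)/CHO(180°) gauche 0.5 → 3.6 kcal/mol.
C (staggered): tBu(0°)/CH2Cl(300°) gauche 1.4; tBu(0°)/CHO(60°) gauche 1.4; OH(120°)/CHO(60°) gauche 0.5; OH(120°)/CN(180°) gauche 0.4 → 3.7 kcal/mol.
D (eclipsed): tBu(0°)/CHO(0°) eclipsed 4.1; OH(120°)/CN(120°) eclipsed 1.9; H(240°)/CH2Cl(240°) eclipsed 1.6 → 7.6 kcal/mol.
D has the highest total (7.6 kcal/mol).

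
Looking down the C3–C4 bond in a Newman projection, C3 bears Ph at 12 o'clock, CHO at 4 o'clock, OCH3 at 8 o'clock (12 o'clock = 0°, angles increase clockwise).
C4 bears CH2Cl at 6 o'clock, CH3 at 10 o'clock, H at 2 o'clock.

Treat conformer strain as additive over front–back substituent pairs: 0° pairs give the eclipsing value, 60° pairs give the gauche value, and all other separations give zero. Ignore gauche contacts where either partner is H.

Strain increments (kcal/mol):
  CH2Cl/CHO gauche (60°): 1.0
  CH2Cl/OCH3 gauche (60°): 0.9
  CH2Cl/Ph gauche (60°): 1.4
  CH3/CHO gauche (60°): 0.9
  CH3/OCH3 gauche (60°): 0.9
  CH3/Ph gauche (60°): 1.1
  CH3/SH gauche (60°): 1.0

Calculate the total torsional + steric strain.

This conformer is staggered. Ph at 0° is gauche with CH3 at 300° (1.1); CHO at 120° is gauche with CH2Cl at 180° (1.0); OCH3 at 240° is gauche with CH2Cl at 180° (0.9); OCH3 at 240° is gauche with CH3 at 300° (0.9). Total 3.9 kcal/mol.

3.9 kcal/mol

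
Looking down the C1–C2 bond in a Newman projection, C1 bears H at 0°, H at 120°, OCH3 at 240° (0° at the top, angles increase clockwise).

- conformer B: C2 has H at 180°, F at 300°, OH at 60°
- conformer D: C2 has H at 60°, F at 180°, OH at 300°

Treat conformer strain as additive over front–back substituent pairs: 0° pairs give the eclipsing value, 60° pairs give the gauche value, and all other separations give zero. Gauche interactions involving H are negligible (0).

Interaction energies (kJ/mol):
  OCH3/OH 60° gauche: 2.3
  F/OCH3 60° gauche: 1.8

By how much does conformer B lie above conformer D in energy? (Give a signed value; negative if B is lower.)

B is staggered. OCH3 at 240° is gauche with F at 300° (1.8). Total 1.8 kJ/mol.
D is staggered. OCH3 at 240° is gauche with F at 180° (1.8); OCH3 at 240° is gauche with OH at 300° (2.3). Total 4.1 kJ/mol.
E(B) − E(D) = 1.8 − 4.1 = -2.3 kJ/mol.

-2.3 kJ/mol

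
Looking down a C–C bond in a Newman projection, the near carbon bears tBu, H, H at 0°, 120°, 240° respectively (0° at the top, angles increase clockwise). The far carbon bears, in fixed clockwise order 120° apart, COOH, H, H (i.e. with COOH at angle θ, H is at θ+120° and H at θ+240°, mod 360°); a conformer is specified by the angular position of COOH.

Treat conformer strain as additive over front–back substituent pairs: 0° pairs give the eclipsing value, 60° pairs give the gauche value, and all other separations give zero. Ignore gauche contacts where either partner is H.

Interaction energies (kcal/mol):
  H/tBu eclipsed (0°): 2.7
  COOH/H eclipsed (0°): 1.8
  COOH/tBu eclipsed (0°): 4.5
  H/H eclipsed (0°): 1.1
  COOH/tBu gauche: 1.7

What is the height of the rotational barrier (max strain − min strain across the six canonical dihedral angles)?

COOH at 0° (eclipsed): tBu(0°)/COOH(0°) eclipsed 4.5; H(120°)/H(120°) eclipsed 1.1; H(240°)/H(240°) eclipsed 1.1 → 6.7 kcal/mol.
COOH at 60° (staggered): tBu(0°)/COOH(60°) gauche 1.7 → 1.7 kcal/mol.
COOH at 120° (eclipsed): tBu(0°)/H(0°) eclipsed 2.7; H(120°)/COOH(120°) eclipsed 1.8; H(240°)/H(240°) eclipsed 1.1 → 5.6 kcal/mol.
COOH at 180° (staggered): no non-H gauche contacts → 0.0 kcal/mol.
COOH at 240° (eclipsed): tBu(0°)/H(0°) eclipsed 2.7; H(120°)/H(120°) eclipsed 1.1; H(240°)/COOH(240°) eclipsed 1.8 → 5.6 kcal/mol.
COOH at 300° (staggered): tBu(0°)/COOH(300°) gauche 1.7 → 1.7 kcal/mol.
Max at 0° (6.7 kcal/mol), min at 180° (0.0 kcal/mol); barrier = 6.7 kcal/mol.

6.7 kcal/mol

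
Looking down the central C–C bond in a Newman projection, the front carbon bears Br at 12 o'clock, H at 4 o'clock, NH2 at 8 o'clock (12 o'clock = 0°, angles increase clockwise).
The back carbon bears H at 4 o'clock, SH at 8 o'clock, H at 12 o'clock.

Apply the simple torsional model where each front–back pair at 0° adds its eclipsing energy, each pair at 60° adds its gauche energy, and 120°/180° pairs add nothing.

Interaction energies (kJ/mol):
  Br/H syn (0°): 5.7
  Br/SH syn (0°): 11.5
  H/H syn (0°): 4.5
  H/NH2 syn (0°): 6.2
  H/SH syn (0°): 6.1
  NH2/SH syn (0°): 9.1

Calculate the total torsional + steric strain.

This conformer (eclipsed): Br–H eclipsed, H–H eclipsed, NH2–SH eclipsed; 5.7 + 4.5 + 9.1 = 19.3 kJ/mol.

19.3 kJ/mol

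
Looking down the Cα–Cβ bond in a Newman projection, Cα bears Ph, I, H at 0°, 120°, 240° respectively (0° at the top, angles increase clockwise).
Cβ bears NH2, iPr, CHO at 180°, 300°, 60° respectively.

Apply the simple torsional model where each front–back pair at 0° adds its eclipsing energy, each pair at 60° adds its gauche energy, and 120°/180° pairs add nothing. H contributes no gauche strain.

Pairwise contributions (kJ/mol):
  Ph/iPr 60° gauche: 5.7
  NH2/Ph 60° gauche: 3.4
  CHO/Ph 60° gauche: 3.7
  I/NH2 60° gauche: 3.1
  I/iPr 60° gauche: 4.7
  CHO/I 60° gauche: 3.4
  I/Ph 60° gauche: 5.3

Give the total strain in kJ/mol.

15.9 kJ/mol

This conformer (staggered): Ph–iPr gauche, Ph–CHO gauche, I–NH2 gauche, I–CHO gauche; 5.7 + 3.7 + 3.1 + 3.4 = 15.9 kJ/mol.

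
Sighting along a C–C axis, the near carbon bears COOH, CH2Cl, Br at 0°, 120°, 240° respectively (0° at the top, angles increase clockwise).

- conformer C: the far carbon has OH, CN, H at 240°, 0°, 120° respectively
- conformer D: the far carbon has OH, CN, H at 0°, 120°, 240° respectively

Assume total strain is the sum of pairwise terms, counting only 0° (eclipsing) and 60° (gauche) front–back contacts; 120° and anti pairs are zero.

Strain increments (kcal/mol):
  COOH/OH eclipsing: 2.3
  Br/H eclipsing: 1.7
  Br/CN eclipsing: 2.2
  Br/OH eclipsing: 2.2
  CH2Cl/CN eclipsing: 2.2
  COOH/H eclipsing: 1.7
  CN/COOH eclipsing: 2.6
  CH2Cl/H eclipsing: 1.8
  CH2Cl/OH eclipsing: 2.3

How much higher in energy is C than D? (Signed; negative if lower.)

C (eclipsed): COOH–CN eclipsed, CH2Cl–H eclipsed, Br–OH eclipsed; 2.6 + 1.8 + 2.2 = 6.6 kcal/mol.
D (eclipsed): COOH–OH eclipsed, CH2Cl–CN eclipsed, Br–H eclipsed; 2.3 + 2.2 + 1.7 = 6.2 kcal/mol.
E(C) − E(D) = 6.6 − 6.2 = +0.4 kcal/mol.

+0.4 kcal/mol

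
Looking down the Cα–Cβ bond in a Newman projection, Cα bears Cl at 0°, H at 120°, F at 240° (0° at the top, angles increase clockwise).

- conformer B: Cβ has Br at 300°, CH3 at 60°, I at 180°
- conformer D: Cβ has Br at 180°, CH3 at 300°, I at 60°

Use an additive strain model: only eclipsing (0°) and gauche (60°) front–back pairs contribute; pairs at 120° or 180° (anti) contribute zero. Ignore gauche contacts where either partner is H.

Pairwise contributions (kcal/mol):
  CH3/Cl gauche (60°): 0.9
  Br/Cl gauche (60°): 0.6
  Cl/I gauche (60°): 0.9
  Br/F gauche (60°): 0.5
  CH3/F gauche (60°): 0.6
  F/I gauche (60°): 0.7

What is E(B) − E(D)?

-0.2 kcal/mol

B (staggered): Cl(0°)/Br(300°) gauche 0.6; Cl(0°)/CH3(60°) gauche 0.9; F(240°)/Br(300°) gauche 0.5; F(240°)/I(180°) gauche 0.7 → 2.7 kcal/mol.
D (staggered): Cl(0°)/CH3(300°) gauche 0.9; Cl(0°)/I(60°) gauche 0.9; F(240°)/Br(180°) gauche 0.5; F(240°)/CH3(300°) gauche 0.6 → 2.9 kcal/mol.
E(B) − E(D) = 2.7 − 2.9 = -0.2 kcal/mol.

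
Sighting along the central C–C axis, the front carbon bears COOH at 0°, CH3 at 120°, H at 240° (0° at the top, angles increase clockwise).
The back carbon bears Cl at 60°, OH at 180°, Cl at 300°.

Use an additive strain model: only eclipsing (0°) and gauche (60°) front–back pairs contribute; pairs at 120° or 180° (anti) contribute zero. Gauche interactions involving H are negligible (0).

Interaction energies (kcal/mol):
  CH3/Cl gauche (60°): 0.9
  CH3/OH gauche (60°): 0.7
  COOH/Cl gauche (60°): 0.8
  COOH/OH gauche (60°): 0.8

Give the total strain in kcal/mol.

This conformer (staggered): COOH(0°)/Cl(60°) gauche 0.8; COOH(0°)/Cl(300°) gauche 0.8; CH3(120°)/Cl(60°) gauche 0.9; CH3(120°)/OH(180°) gauche 0.7 → 3.2 kcal/mol.

3.2 kcal/mol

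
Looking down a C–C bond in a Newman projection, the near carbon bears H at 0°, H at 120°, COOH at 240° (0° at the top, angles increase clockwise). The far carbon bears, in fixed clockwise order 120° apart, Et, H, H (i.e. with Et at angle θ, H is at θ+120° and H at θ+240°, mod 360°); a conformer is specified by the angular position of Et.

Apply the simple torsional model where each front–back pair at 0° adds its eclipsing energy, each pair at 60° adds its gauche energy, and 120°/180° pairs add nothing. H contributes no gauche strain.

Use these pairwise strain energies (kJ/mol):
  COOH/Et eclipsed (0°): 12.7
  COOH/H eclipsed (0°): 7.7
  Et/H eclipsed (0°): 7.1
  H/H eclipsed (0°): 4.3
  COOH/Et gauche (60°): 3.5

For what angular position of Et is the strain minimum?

60°

Et at 0° (eclipsed): H(0°)/Et(0°) eclipsed 7.1; H(120°)/H(120°) eclipsed 4.3; COOH(240°)/H(240°) eclipsed 7.7 → 19.1 kJ/mol.
Et at 60° (staggered): no non-H gauche contacts → 0.0 kJ/mol.
Et at 120° (eclipsed): H(0°)/H(0°) eclipsed 4.3; H(120°)/Et(120°) eclipsed 7.1; COOH(240°)/H(240°) eclipsed 7.7 → 19.1 kJ/mol.
Et at 180° (staggered): COOH(240°)/Et(180°) gauche 3.5 → 3.5 kJ/mol.
Et at 240° (eclipsed): H(0°)/H(0°) eclipsed 4.3; H(120°)/H(120°) eclipsed 4.3; COOH(240°)/Et(240°) eclipsed 12.7 → 21.3 kJ/mol.
Et at 300° (staggered): COOH(240°)/Et(300°) gauche 3.5 → 3.5 kJ/mol.
The minimum (0.0 kJ/mol) occurs with Et at 60°.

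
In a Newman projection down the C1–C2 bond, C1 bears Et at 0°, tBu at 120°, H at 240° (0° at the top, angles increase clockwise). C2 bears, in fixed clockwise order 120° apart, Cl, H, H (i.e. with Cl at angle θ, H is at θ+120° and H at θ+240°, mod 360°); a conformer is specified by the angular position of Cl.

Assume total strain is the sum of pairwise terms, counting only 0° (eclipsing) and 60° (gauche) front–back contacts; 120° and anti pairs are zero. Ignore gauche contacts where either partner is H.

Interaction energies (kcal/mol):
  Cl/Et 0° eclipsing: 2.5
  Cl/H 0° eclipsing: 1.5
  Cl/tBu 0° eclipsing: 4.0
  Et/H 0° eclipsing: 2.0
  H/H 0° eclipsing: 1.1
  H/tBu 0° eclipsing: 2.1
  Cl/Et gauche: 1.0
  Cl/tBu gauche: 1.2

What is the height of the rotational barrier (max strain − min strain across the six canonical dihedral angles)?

Cl at 0° (eclipsed): Et(0°)/Cl(0°) eclipsed 2.5; tBu(120°)/H(120°) eclipsed 2.1; H(240°)/H(240°) eclipsed 1.1 → 5.7 kcal/mol.
Cl at 60° (staggered): Et(0°)/Cl(60°) gauche 1.0; tBu(120°)/Cl(60°) gauche 1.2 → 2.2 kcal/mol.
Cl at 120° (eclipsed): Et(0°)/H(0°) eclipsed 2.0; tBu(120°)/Cl(120°) eclipsed 4.0; H(240°)/H(240°) eclipsed 1.1 → 7.1 kcal/mol.
Cl at 180° (staggered): tBu(120°)/Cl(180°) gauche 1.2 → 1.2 kcal/mol.
Cl at 240° (eclipsed): Et(0°)/H(0°) eclipsed 2.0; tBu(120°)/H(120°) eclipsed 2.1; H(240°)/Cl(240°) eclipsed 1.5 → 5.6 kcal/mol.
Cl at 300° (staggered): Et(0°)/Cl(300°) gauche 1.0 → 1.0 kcal/mol.
Max at 120° (7.1 kcal/mol), min at 300° (1.0 kcal/mol); barrier = 6.1 kcal/mol.

6.1 kcal/mol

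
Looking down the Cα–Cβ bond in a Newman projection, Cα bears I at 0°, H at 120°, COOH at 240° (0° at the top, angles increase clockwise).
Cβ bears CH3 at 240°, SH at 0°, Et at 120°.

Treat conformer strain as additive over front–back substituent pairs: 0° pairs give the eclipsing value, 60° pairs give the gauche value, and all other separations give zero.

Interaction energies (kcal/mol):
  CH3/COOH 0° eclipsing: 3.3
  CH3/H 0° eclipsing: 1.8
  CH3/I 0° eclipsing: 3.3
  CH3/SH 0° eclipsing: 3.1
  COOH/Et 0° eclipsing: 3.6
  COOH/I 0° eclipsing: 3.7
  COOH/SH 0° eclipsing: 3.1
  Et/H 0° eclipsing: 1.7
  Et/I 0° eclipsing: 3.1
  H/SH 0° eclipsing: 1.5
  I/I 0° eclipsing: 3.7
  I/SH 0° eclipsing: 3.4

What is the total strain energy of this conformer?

This conformer is eclipsed. I at 0° is eclipsed with SH at 0° (3.4); H at 120° is eclipsed with Et at 120° (1.7); COOH at 240° is eclipsed with CH3 at 240° (3.3). Total 8.4 kcal/mol.

8.4 kcal/mol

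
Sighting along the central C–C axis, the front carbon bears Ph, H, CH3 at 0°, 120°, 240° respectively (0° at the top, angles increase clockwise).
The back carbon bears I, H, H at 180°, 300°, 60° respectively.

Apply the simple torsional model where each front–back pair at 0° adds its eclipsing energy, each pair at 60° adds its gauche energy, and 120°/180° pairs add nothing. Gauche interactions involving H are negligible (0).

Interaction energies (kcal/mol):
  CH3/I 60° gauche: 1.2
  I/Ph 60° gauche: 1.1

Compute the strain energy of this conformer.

1.2 kcal/mol

This conformer (staggered): CH3–I gauche; 1.2 = 1.2 kcal/mol.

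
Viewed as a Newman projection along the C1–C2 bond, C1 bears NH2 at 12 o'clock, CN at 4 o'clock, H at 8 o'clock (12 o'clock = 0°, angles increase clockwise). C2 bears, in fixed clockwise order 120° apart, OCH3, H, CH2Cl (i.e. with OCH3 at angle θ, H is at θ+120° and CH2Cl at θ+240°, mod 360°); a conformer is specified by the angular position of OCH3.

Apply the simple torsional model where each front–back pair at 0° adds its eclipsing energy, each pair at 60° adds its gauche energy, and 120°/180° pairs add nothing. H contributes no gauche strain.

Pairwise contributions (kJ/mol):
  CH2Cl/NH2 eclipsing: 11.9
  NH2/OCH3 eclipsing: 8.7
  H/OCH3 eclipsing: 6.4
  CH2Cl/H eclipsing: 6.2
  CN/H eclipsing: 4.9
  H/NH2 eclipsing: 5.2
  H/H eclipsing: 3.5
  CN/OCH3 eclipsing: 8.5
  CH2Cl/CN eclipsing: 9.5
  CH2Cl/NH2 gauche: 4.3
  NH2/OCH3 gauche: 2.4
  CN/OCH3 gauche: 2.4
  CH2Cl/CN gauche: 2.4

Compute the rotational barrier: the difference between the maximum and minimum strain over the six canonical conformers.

19.1 kJ/mol

OCH3 at 0° (eclipsed): NH2–OCH3 eclipsed, CN–H eclipsed, H–CH2Cl eclipsed; 8.7 + 4.9 + 6.2 = 19.8 kJ/mol.
OCH3 at 60° (staggered): NH2–OCH3 gauche, NH2–CH2Cl gauche, CN–OCH3 gauche; 2.4 + 4.3 + 2.4 = 9.1 kJ/mol.
OCH3 at 120° (eclipsed): NH2–CH2Cl eclipsed, CN–OCH3 eclipsed, H–H eclipsed; 11.9 + 8.5 + 3.5 = 23.9 kJ/mol.
OCH3 at 180° (staggered): NH2–CH2Cl gauche, CN–OCH3 gauche, CN–CH2Cl gauche; 4.3 + 2.4 + 2.4 = 9.1 kJ/mol.
OCH3 at 240° (eclipsed): NH2–H eclipsed, CN–CH2Cl eclipsed, H–OCH3 eclipsed; 5.2 + 9.5 + 6.4 = 21.1 kJ/mol.
OCH3 at 300° (staggered): NH2–OCH3 gauche, CN–CH2Cl gauche; 2.4 + 2.4 = 4.8 kJ/mol.
Max at 120° (23.9 kJ/mol), min at 300° (4.8 kJ/mol); barrier = 19.1 kJ/mol.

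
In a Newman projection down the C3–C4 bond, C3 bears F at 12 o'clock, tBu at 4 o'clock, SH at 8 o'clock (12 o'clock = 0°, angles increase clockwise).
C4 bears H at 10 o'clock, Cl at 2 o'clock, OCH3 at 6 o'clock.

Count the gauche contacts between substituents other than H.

4

Non-H gauche pairs: F(0°)/Cl(60°); tBu(120°)/Cl(60°); tBu(120°)/OCH3(180°); SH(240°)/OCH3(180°) — 4 interactions.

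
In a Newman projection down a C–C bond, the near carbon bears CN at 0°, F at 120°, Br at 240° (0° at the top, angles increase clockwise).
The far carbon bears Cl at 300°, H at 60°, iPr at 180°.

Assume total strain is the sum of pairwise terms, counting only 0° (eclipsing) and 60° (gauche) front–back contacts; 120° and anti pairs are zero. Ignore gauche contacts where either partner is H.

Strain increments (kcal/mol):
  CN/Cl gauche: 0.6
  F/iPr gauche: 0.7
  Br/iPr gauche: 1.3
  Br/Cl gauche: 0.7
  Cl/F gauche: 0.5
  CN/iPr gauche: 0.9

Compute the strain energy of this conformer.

3.3 kcal/mol

This conformer (staggered): CN(0°)/Cl(300°) gauche 0.6; F(120°)/iPr(180°) gauche 0.7; Br(240°)/Cl(300°) gauche 0.7; Br(240°)/iPr(180°) gauche 1.3 → 3.3 kcal/mol.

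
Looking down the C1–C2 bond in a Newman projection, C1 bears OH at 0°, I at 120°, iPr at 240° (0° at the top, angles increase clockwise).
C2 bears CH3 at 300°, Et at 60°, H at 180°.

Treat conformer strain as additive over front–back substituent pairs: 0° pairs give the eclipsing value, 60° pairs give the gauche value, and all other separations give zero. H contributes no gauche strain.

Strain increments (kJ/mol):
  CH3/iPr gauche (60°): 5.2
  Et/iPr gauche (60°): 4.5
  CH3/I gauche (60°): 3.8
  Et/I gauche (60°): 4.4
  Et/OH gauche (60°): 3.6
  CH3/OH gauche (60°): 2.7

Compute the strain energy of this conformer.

This conformer (staggered): OH–CH3 gauche, OH–Et gauche, I–Et gauche, iPr–CH3 gauche; 2.7 + 3.6 + 4.4 + 5.2 = 15.9 kJ/mol.

15.9 kJ/mol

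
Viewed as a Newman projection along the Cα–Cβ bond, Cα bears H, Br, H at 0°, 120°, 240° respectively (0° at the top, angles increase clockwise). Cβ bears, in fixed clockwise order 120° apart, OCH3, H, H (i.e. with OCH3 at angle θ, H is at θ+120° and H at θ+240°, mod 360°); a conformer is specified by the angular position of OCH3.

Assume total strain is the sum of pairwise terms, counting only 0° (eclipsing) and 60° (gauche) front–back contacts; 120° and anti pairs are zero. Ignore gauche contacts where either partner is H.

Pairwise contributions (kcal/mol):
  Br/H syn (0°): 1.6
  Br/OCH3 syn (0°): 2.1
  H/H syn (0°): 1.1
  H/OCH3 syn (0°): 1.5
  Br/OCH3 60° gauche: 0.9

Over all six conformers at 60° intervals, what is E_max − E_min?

OCH3 at 0° is eclipsed. H at 0° is eclipsed with OCH3 at 0° (1.5); Br at 120° is eclipsed with H at 120° (1.6); H at 240° is eclipsed with H at 240° (1.1). Total 4.2 kcal/mol.
OCH3 at 60° is staggered. Br at 120° is gauche with OCH3 at 60° (0.9). Total 0.9 kcal/mol.
OCH3 at 120° is eclipsed. H at 0° is eclipsed with H at 0° (1.1); Br at 120° is eclipsed with OCH3 at 120° (2.1); H at 240° is eclipsed with H at 240° (1.1). Total 4.3 kcal/mol.
OCH3 at 180° is staggered. Br at 120° is gauche with OCH3 at 180° (0.9). Total 0.9 kcal/mol.
OCH3 at 240° is eclipsed. H at 0° is eclipsed with H at 0° (1.1); Br at 120° is eclipsed with H at 120° (1.6); H at 240° is eclipsed with OCH3 at 240° (1.5). Total 4.2 kcal/mol.
OCH3 at 300° (staggered): no non-H gauche contacts → 0.0 kcal/mol.
Max at 120° (4.3 kcal/mol), min at 300° (0.0 kcal/mol); barrier = 4.3 kcal/mol.

4.3 kcal/mol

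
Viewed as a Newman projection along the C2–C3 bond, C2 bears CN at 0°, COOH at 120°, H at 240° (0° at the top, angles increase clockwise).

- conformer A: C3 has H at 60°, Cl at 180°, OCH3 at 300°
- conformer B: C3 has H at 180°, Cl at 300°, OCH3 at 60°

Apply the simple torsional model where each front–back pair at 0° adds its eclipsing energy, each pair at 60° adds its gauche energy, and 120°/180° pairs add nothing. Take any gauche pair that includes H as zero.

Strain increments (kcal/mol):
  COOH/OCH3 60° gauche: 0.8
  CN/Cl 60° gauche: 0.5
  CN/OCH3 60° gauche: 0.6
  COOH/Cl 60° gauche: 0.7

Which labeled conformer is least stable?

A (staggered): CN–OCH3 gauche, COOH–Cl gauche; 0.6 + 0.7 = 1.3 kcal/mol.
B (staggered): CN–Cl gauche, CN–OCH3 gauche, COOH–OCH3 gauche; 0.5 + 0.6 + 0.8 = 1.9 kcal/mol.
B has the highest total (1.9 kcal/mol).

B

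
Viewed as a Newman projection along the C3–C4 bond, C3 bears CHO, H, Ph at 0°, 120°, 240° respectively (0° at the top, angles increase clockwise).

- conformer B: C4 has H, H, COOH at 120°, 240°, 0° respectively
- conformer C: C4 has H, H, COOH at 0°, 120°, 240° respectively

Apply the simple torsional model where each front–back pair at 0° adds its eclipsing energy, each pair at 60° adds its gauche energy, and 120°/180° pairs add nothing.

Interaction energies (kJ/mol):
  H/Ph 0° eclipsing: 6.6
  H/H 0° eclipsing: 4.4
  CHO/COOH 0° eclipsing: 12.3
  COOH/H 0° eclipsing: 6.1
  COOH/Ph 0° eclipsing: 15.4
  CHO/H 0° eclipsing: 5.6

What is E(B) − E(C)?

-2.1 kJ/mol

B (eclipsed): CHO–COOH eclipsed, H–H eclipsed, Ph–H eclipsed; 12.3 + 4.4 + 6.6 = 23.3 kJ/mol.
C (eclipsed): CHO–H eclipsed, H–H eclipsed, Ph–COOH eclipsed; 5.6 + 4.4 + 15.4 = 25.4 kJ/mol.
E(B) − E(C) = 23.3 − 25.4 = -2.1 kJ/mol.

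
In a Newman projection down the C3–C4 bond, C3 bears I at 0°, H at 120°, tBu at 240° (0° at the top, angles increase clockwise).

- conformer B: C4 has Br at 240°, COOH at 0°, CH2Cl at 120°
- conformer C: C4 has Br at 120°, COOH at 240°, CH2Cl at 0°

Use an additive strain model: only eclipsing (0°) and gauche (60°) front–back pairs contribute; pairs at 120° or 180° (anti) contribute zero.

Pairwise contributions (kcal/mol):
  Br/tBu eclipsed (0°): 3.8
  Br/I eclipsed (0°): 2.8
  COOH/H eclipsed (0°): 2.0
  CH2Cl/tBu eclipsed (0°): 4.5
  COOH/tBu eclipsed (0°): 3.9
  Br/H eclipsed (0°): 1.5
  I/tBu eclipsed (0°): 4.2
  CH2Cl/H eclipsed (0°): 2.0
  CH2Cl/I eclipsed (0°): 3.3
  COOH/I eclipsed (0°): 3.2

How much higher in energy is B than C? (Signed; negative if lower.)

+0.3 kcal/mol

B is eclipsed. I at 0° is eclipsed with COOH at 0° (3.2); H at 120° is eclipsed with CH2Cl at 120° (2.0); tBu at 240° is eclipsed with Br at 240° (3.8). Total 9.0 kcal/mol.
C is eclipsed. I at 0° is eclipsed with CH2Cl at 0° (3.3); H at 120° is eclipsed with Br at 120° (1.5); tBu at 240° is eclipsed with COOH at 240° (3.9). Total 8.7 kcal/mol.
E(B) − E(C) = 9.0 − 8.7 = +0.3 kcal/mol.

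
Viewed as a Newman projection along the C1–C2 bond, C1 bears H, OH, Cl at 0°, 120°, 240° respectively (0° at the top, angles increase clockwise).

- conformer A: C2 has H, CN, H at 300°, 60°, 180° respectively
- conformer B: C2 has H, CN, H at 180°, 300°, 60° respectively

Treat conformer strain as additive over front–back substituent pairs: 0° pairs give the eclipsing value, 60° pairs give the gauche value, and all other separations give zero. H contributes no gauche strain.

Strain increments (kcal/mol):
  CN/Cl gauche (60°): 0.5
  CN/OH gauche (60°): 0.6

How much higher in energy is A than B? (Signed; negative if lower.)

A (staggered): OH–CN gauche; 0.6 = 0.6 kcal/mol.
B (staggered): Cl–CN gauche; 0.5 = 0.5 kcal/mol.
E(A) − E(B) = 0.6 − 0.5 = +0.1 kcal/mol.

+0.1 kcal/mol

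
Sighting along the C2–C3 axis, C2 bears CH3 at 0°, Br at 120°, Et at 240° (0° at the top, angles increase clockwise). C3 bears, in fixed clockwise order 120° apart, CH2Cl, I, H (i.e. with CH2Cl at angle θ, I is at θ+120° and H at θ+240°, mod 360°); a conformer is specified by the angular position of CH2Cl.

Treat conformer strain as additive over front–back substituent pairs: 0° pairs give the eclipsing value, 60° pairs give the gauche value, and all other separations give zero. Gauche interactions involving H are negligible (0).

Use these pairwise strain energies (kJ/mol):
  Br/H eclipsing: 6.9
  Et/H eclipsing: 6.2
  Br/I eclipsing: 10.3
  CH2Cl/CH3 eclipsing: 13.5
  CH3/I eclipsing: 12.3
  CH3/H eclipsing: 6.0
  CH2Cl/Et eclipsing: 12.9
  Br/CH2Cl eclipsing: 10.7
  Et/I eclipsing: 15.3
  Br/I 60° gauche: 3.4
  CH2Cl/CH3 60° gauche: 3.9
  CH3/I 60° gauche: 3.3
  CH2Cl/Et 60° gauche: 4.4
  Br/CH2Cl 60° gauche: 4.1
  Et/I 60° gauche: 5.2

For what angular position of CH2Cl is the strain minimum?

300°

CH2Cl at 0° (eclipsed): CH3(0°)/CH2Cl(0°) eclipsed 13.5; Br(120°)/I(120°) eclipsed 10.3; Et(240°)/H(240°) eclipsed 6.2 → 30.0 kJ/mol.
CH2Cl at 60° (staggered): CH3(0°)/CH2Cl(60°) gauche 3.9; Br(120°)/CH2Cl(60°) gauche 4.1; Br(120°)/I(180°) gauche 3.4; Et(240°)/I(180°) gauche 5.2 → 16.6 kJ/mol.
CH2Cl at 120° (eclipsed): CH3(0°)/H(0°) eclipsed 6.0; Br(120°)/CH2Cl(120°) eclipsed 10.7; Et(240°)/I(240°) eclipsed 15.3 → 32.0 kJ/mol.
CH2Cl at 180° (staggered): CH3(0°)/I(300°) gauche 3.3; Br(120°)/CH2Cl(180°) gauche 4.1; Et(240°)/CH2Cl(180°) gauche 4.4; Et(240°)/I(300°) gauche 5.2 → 17.0 kJ/mol.
CH2Cl at 240° (eclipsed): CH3(0°)/I(0°) eclipsed 12.3; Br(120°)/H(120°) eclipsed 6.9; Et(240°)/CH2Cl(240°) eclipsed 12.9 → 32.1 kJ/mol.
CH2Cl at 300° (staggered): CH3(0°)/CH2Cl(300°) gauche 3.9; CH3(0°)/I(60°) gauche 3.3; Br(120°)/I(60°) gauche 3.4; Et(240°)/CH2Cl(300°) gauche 4.4 → 15.0 kJ/mol.
The minimum (15.0 kJ/mol) occurs with CH2Cl at 300°.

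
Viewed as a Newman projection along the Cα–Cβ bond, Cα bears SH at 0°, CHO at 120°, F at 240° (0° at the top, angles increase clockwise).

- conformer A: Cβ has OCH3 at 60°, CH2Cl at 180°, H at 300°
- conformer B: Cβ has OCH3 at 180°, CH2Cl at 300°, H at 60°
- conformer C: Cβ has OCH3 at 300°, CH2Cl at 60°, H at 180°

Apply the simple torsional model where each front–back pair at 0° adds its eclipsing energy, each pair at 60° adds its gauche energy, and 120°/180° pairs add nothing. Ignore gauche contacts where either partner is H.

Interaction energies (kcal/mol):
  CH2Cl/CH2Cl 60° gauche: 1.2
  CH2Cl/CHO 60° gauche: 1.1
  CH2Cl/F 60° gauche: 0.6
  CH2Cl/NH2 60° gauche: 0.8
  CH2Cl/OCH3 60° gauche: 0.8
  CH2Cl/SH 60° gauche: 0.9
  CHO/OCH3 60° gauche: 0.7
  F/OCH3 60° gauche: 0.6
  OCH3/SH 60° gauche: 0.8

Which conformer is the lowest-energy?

B

A is staggered. SH at 0° is gauche with OCH3 at 60° (0.8); CHO at 120° is gauche with OCH3 at 60° (0.7); CHO at 120° is gauche with CH2Cl at 180° (1.1); F at 240° is gauche with CH2Cl at 180° (0.6). Total 3.2 kcal/mol.
B is staggered. SH at 0° is gauche with CH2Cl at 300° (0.9); CHO at 120° is gauche with OCH3 at 180° (0.7); F at 240° is gauche with OCH3 at 180° (0.6); F at 240° is gauche with CH2Cl at 300° (0.6). Total 2.8 kcal/mol.
C is staggered. SH at 0° is gauche with OCH3 at 300° (0.8); SH at 0° is gauche with CH2Cl at 60° (0.9); CHO at 120° is gauche with CH2Cl at 60° (1.1); F at 240° is gauche with OCH3 at 300° (0.6). Total 3.4 kcal/mol.
B has the lowest total (2.8 kcal/mol).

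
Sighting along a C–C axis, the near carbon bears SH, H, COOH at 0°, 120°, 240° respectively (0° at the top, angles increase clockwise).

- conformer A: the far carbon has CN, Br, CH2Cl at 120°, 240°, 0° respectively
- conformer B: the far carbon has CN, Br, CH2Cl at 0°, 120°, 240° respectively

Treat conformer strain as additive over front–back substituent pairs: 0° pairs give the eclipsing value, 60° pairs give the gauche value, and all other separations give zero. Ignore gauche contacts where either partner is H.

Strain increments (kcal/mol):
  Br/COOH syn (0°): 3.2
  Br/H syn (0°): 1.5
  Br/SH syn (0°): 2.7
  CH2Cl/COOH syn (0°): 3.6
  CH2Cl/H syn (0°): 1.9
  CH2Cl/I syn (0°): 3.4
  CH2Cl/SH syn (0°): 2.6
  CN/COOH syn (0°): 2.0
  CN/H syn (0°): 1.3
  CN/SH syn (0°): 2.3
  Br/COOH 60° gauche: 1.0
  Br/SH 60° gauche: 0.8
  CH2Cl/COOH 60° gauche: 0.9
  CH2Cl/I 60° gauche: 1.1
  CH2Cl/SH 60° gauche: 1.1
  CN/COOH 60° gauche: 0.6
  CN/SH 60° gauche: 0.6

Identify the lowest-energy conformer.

A is eclipsed. SH at 0° is eclipsed with CH2Cl at 0° (2.6); H at 120° is eclipsed with CN at 120° (1.3); COOH at 240° is eclipsed with Br at 240° (3.2). Total 7.1 kcal/mol.
B is eclipsed. SH at 0° is eclipsed with CN at 0° (2.3); H at 120° is eclipsed with Br at 120° (1.5); COOH at 240° is eclipsed with CH2Cl at 240° (3.6). Total 7.4 kcal/mol.
A has the lowest total (7.1 kcal/mol).

A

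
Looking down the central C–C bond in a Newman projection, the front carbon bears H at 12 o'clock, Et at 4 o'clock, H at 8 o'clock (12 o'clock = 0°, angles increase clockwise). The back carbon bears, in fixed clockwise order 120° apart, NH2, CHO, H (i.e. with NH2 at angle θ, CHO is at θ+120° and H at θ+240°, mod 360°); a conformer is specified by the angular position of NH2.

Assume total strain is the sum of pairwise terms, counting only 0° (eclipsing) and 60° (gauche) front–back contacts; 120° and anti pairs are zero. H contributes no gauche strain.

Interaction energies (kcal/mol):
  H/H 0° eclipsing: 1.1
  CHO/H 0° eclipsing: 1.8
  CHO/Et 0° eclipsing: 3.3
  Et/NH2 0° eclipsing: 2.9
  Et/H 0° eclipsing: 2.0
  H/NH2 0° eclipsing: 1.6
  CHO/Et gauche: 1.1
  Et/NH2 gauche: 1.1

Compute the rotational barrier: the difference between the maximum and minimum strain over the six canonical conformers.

NH2 at 0° is eclipsed. H at 0° is eclipsed with NH2 at 0° (1.6); Et at 120° is eclipsed with CHO at 120° (3.3); H at 240° is eclipsed with H at 240° (1.1). Total 6.0 kcal/mol.
NH2 at 60° is staggered. Et at 120° is gauche with NH2 at 60° (1.1); Et at 120° is gauche with CHO at 180° (1.1). Total 2.2 kcal/mol.
NH2 at 120° is eclipsed. H at 0° is eclipsed with H at 0° (1.1); Et at 120° is eclipsed with NH2 at 120° (2.9); H at 240° is eclipsed with CHO at 240° (1.8). Total 5.8 kcal/mol.
NH2 at 180° is staggered. Et at 120° is gauche with NH2 at 180° (1.1). Total 1.1 kcal/mol.
NH2 at 240° is eclipsed. H at 0° is eclipsed with CHO at 0° (1.8); Et at 120° is eclipsed with H at 120° (2.0); H at 240° is eclipsed with NH2 at 240° (1.6). Total 5.4 kcal/mol.
NH2 at 300° is staggered. Et at 120° is gauche with CHO at 60° (1.1). Total 1.1 kcal/mol.
Max at 0° (6.0 kcal/mol), min at 180° (1.1 kcal/mol); barrier = 4.9 kcal/mol.

4.9 kcal/mol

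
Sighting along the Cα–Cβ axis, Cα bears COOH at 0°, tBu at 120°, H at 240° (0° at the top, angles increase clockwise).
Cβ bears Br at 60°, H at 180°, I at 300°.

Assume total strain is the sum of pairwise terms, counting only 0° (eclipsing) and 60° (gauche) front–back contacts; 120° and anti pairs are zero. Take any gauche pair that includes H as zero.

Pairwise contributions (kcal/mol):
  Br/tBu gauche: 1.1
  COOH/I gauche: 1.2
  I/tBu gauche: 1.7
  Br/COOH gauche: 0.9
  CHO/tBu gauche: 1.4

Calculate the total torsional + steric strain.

3.2 kcal/mol

This conformer (staggered): COOH(0°)/Br(60°) gauche 0.9; COOH(0°)/I(300°) gauche 1.2; tBu(120°)/Br(60°) gauche 1.1 → 3.2 kcal/mol.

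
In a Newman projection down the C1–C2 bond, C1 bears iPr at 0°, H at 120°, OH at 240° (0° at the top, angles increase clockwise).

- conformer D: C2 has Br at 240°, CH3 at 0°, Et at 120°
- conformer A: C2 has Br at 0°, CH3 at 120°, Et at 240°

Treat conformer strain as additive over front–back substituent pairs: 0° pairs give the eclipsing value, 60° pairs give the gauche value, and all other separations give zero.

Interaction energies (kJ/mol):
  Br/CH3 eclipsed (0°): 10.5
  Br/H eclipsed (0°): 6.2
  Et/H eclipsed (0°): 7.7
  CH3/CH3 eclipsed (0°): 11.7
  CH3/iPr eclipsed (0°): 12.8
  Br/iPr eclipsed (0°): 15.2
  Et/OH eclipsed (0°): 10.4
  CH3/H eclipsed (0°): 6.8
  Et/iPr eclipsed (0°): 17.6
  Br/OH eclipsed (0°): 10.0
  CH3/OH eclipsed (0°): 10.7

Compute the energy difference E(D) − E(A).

-1.9 kJ/mol

D (eclipsed): iPr(0°)/CH3(0°) eclipsed 12.8; H(120°)/Et(120°) eclipsed 7.7; OH(240°)/Br(240°) eclipsed 10.0 → 30.5 kJ/mol.
A (eclipsed): iPr(0°)/Br(0°) eclipsed 15.2; H(120°)/CH3(120°) eclipsed 6.8; OH(240°)/Et(240°) eclipsed 10.4 → 32.4 kJ/mol.
E(D) − E(A) = 30.5 − 32.4 = -1.9 kJ/mol.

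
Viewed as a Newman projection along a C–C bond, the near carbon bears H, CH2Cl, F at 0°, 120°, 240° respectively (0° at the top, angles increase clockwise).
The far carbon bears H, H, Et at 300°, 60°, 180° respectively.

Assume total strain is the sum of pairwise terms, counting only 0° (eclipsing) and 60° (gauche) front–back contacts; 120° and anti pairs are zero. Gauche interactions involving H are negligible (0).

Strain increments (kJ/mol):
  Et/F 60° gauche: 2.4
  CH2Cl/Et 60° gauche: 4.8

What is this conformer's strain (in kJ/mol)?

This conformer (staggered): CH2Cl–Et gauche, F–Et gauche; 4.8 + 2.4 = 7.2 kJ/mol.

7.2 kJ/mol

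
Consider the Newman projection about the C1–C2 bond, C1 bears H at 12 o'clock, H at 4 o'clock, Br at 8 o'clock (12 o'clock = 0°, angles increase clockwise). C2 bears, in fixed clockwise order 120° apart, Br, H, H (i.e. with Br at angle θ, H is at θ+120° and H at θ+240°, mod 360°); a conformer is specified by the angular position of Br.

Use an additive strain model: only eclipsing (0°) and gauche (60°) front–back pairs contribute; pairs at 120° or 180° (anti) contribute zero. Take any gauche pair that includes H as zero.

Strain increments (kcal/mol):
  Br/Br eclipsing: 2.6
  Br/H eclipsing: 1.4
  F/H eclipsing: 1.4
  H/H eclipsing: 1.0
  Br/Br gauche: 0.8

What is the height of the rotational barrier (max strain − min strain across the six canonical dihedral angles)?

4.6 kcal/mol

Br at 0° (eclipsed): H(0°)/Br(0°) eclipsed 1.4; H(120°)/H(120°) eclipsed 1.0; Br(240°)/H(240°) eclipsed 1.4 → 3.8 kcal/mol.
Br at 60° (staggered): no non-H gauche contacts → 0.0 kcal/mol.
Br at 120° (eclipsed): H(0°)/H(0°) eclipsed 1.0; H(120°)/Br(120°) eclipsed 1.4; Br(240°)/H(240°) eclipsed 1.4 → 3.8 kcal/mol.
Br at 180° (staggered): Br(240°)/Br(180°) gauche 0.8 → 0.8 kcal/mol.
Br at 240° (eclipsed): H(0°)/H(0°) eclipsed 1.0; H(120°)/H(120°) eclipsed 1.0; Br(240°)/Br(240°) eclipsed 2.6 → 4.6 kcal/mol.
Br at 300° (staggered): Br(240°)/Br(300°) gauche 0.8 → 0.8 kcal/mol.
Max at 240° (4.6 kcal/mol), min at 60° (0.0 kcal/mol); barrier = 4.6 kcal/mol.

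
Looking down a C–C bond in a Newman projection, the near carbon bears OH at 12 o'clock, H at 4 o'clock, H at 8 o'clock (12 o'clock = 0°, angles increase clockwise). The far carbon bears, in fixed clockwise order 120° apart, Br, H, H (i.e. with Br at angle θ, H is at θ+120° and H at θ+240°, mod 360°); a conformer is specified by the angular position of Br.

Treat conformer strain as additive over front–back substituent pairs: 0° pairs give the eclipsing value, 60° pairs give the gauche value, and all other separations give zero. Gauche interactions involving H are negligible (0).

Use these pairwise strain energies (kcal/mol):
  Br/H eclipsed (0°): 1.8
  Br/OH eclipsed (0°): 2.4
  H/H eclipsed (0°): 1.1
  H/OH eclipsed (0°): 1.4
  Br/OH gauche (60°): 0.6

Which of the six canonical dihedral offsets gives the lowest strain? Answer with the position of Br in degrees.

Br at 0° is eclipsed. OH at 0° is eclipsed with Br at 0° (2.4); H at 120° is eclipsed with H at 120° (1.1); H at 240° is eclipsed with H at 240° (1.1). Total 4.6 kcal/mol.
Br at 60° is staggered. OH at 0° is gauche with Br at 60° (0.6). Total 0.6 kcal/mol.
Br at 120° is eclipsed. OH at 0° is eclipsed with H at 0° (1.4); H at 120° is eclipsed with Br at 120° (1.8); H at 240° is eclipsed with H at 240° (1.1). Total 4.3 kcal/mol.
Br at 180° (staggered): no non-H gauche contacts → 0.0 kcal/mol.
Br at 240° is eclipsed. OH at 0° is eclipsed with H at 0° (1.4); H at 120° is eclipsed with H at 120° (1.1); H at 240° is eclipsed with Br at 240° (1.8). Total 4.3 kcal/mol.
Br at 300° is staggered. OH at 0° is gauche with Br at 300° (0.6). Total 0.6 kcal/mol.
The minimum (0.0 kcal/mol) occurs with Br at 180°.

180°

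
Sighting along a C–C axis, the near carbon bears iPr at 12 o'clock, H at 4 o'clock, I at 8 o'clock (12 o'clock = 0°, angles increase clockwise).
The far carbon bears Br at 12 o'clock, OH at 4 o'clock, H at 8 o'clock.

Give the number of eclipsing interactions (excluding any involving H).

1

Non-H eclipsing pairs: iPr(0°)/Br(0°) — 1 interaction.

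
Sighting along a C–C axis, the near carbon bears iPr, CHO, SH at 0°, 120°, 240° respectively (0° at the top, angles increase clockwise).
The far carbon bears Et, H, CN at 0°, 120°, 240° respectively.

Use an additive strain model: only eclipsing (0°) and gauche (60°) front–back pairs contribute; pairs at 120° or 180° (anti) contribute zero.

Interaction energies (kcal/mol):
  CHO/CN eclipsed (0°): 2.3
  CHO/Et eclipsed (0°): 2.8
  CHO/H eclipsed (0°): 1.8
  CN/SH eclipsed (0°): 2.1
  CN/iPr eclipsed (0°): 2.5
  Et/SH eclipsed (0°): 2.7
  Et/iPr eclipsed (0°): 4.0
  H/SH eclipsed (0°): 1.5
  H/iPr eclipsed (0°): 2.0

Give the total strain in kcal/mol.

7.9 kcal/mol

This conformer (eclipsed): iPr–Et eclipsed, CHO–H eclipsed, SH–CN eclipsed; 4.0 + 1.8 + 2.1 = 7.9 kcal/mol.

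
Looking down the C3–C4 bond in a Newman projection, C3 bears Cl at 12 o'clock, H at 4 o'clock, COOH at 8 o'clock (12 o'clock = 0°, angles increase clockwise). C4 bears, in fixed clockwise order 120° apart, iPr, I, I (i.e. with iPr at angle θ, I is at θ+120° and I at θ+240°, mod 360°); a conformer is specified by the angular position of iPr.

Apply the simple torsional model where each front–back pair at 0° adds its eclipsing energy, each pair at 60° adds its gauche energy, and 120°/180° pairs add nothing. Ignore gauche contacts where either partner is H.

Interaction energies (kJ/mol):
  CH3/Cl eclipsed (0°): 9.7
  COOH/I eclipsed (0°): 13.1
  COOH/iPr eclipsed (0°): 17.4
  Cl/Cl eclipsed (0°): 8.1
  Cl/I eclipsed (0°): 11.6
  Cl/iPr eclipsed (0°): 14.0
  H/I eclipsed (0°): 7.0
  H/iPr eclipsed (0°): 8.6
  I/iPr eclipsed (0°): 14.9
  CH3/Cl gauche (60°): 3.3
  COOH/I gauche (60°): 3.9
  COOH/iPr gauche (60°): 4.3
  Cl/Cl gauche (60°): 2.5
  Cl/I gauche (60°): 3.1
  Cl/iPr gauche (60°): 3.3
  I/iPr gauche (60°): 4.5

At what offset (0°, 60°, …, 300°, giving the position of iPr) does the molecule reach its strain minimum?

iPr at 0° is eclipsed. Cl at 0° is eclipsed with iPr at 0° (14.0); H at 120° is eclipsed with I at 120° (7.0); COOH at 240° is eclipsed with I at 240° (13.1). Total 34.1 kJ/mol.
iPr at 60° is staggered. Cl at 0° is gauche with iPr at 60° (3.3); Cl at 0° is gauche with I at 300° (3.1); COOH at 240° is gauche with I at 180° (3.9); COOH at 240° is gauche with I at 300° (3.9). Total 14.2 kJ/mol.
iPr at 120° is eclipsed. Cl at 0° is eclipsed with I at 0° (11.6); H at 120° is eclipsed with iPr at 120° (8.6); COOH at 240° is eclipsed with I at 240° (13.1). Total 33.3 kJ/mol.
iPr at 180° is staggered. Cl at 0° is gauche with I at 300° (3.1); Cl at 0° is gauche with I at 60° (3.1); COOH at 240° is gauche with iPr at 180° (4.3); COOH at 240° is gauche with I at 300° (3.9). Total 14.4 kJ/mol.
iPr at 240° is eclipsed. Cl at 0° is eclipsed with I at 0° (11.6); H at 120° is eclipsed with I at 120° (7.0); COOH at 240° is eclipsed with iPr at 240° (17.4). Total 36.0 kJ/mol.
iPr at 300° is staggered. Cl at 0° is gauche with iPr at 300° (3.3); Cl at 0° is gauche with I at 60° (3.1); COOH at 240° is gauche with iPr at 300° (4.3); COOH at 240° is gauche with I at 180° (3.9). Total 14.6 kJ/mol.
The minimum (14.2 kJ/mol) occurs with iPr at 60°.

60°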